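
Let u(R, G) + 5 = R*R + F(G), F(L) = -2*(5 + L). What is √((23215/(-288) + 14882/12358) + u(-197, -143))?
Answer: √857689561302514/148296 ≈ 197.49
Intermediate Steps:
F(L) = -10 - 2*L
u(R, G) = -15 + R² - 2*G (u(R, G) = -5 + (R*R + (-10 - 2*G)) = -5 + (R² + (-10 - 2*G)) = -5 + (-10 + R² - 2*G) = -15 + R² - 2*G)
√((23215/(-288) + 14882/12358) + u(-197, -143)) = √((23215/(-288) + 14882/12358) + (-15 + (-197)² - 2*(-143))) = √((23215*(-1/288) + 14882*(1/12358)) + (-15 + 38809 + 286)) = √((-23215/288 + 7441/6179) + 39080) = √(-141302477/1779552 + 39080) = √(69403589683/1779552) = √857689561302514/148296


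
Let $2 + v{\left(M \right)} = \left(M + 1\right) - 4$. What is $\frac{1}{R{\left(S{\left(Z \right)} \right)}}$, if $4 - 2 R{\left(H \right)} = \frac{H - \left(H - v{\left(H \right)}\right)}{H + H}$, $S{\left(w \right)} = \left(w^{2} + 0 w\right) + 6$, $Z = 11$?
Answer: $\frac{254}{447} \approx 0.56823$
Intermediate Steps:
$v{\left(M \right)} = -5 + M$ ($v{\left(M \right)} = -2 + \left(\left(M + 1\right) - 4\right) = -2 + \left(\left(1 + M\right) - 4\right) = -2 + \left(-3 + M\right) = -5 + M$)
$S{\left(w \right)} = 6 + w^{2}$ ($S{\left(w \right)} = \left(w^{2} + 0\right) + 6 = w^{2} + 6 = 6 + w^{2}$)
$R{\left(H \right)} = 2 - \frac{-5 + H}{4 H}$ ($R{\left(H \right)} = 2 - \frac{\left(H + \left(\left(-5 + H\right) - H\right)\right) \frac{1}{H + H}}{2} = 2 - \frac{\left(H - 5\right) \frac{1}{2 H}}{2} = 2 - \frac{\left(-5 + H\right) \frac{1}{2 H}}{2} = 2 - \frac{\frac{1}{2} \frac{1}{H} \left(-5 + H\right)}{2} = 2 - \frac{-5 + H}{4 H}$)
$\frac{1}{R{\left(S{\left(Z \right)} \right)}} = \frac{1}{\frac{1}{4} \frac{1}{6 + 11^{2}} \left(5 + 7 \left(6 + 11^{2}\right)\right)} = \frac{1}{\frac{1}{4} \frac{1}{6 + 121} \left(5 + 7 \left(6 + 121\right)\right)} = \frac{1}{\frac{1}{4} \cdot \frac{1}{127} \left(5 + 7 \cdot 127\right)} = \frac{1}{\frac{1}{4} \cdot \frac{1}{127} \left(5 + 889\right)} = \frac{1}{\frac{1}{4} \cdot \frac{1}{127} \cdot 894} = \frac{1}{\frac{447}{254}} = \frac{254}{447}$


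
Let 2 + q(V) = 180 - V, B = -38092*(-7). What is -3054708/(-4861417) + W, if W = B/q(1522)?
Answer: -46148648107/233348016 ≈ -197.77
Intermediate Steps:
B = 266644
q(V) = 178 - V (q(V) = -2 + (180 - V) = 178 - V)
W = -9523/48 (W = 266644/(178 - 1*1522) = 266644/(178 - 1522) = 266644/(-1344) = 266644*(-1/1344) = -9523/48 ≈ -198.40)
-3054708/(-4861417) + W = -3054708/(-4861417) - 9523/48 = -3054708*(-1/4861417) - 9523/48 = 3054708/4861417 - 9523/48 = -46148648107/233348016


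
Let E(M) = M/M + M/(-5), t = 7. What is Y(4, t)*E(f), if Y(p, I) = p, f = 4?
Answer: ⅘ ≈ 0.80000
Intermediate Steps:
E(M) = 1 - M/5 (E(M) = 1 + M*(-⅕) = 1 - M/5)
Y(4, t)*E(f) = 4*(1 - ⅕*4) = 4*(1 - ⅘) = 4*(⅕) = ⅘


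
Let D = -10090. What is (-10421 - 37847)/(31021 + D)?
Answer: -48268/20931 ≈ -2.3061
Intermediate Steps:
(-10421 - 37847)/(31021 + D) = (-10421 - 37847)/(31021 - 10090) = -48268/20931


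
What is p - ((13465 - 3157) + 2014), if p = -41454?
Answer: -53776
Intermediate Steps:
p - ((13465 - 3157) + 2014) = -41454 - ((13465 - 3157) + 2014) = -41454 - (10308 + 2014) = -41454 - 1*12322 = -41454 - 12322 = -53776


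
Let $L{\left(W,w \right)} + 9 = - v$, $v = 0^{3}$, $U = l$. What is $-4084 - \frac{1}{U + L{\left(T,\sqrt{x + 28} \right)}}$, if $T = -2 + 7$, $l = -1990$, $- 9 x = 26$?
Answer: $- \frac{8163915}{1999} \approx -4084.0$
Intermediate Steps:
$x = - \frac{26}{9}$ ($x = \left(- \frac{1}{9}\right) 26 = - \frac{26}{9} \approx -2.8889$)
$U = -1990$
$T = 5$
$v = 0$
$L{\left(W,w \right)} = -9$ ($L{\left(W,w \right)} = -9 - 0 = -9 + 0 = -9$)
$-4084 - \frac{1}{U + L{\left(T,\sqrt{x + 28} \right)}} = -4084 - \frac{1}{-1990 - 9} = -4084 - \frac{1}{-1999} = -4084 - - \frac{1}{1999} = -4084 + \frac{1}{1999} = - \frac{8163915}{1999}$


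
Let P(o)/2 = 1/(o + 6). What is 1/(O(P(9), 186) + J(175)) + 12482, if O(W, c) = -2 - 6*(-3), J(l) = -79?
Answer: 786365/63 ≈ 12482.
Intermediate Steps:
P(o) = 2/(6 + o) (P(o) = 2/(o + 6) = 2/(6 + o))
O(W, c) = 16 (O(W, c) = -2 + 18 = 16)
1/(O(P(9), 186) + J(175)) + 12482 = 1/(16 - 79) + 12482 = 1/(-63) + 12482 = -1/63 + 12482 = 786365/63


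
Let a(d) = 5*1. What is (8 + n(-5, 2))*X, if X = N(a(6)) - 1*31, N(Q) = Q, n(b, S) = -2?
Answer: -156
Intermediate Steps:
a(d) = 5
X = -26 (X = 5 - 1*31 = 5 - 31 = -26)
(8 + n(-5, 2))*X = (8 - 2)*(-26) = 6*(-26) = -156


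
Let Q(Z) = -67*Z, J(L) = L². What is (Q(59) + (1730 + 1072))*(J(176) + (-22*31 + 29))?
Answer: -34901773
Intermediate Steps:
(Q(59) + (1730 + 1072))*(J(176) + (-22*31 + 29)) = (-67*59 + (1730 + 1072))*(176² + (-22*31 + 29)) = (-3953 + 2802)*(30976 + (-682 + 29)) = -1151*(30976 - 653) = -1151*30323 = -34901773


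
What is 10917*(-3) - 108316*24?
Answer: -2632335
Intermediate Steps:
10917*(-3) - 108316*24 = -32751 - 2599584 = -2632335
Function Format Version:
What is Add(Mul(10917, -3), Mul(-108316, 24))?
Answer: -2632335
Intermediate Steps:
Add(Mul(10917, -3), Mul(-108316, 24)) = Add(-32751, -2599584) = -2632335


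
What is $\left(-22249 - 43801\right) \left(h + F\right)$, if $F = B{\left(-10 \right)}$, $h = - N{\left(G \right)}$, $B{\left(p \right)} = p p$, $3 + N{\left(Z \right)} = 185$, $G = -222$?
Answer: $5416100$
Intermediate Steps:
$N{\left(Z \right)} = 182$ ($N{\left(Z \right)} = -3 + 185 = 182$)
$B{\left(p \right)} = p^{2}$
$h = -182$ ($h = \left(-1\right) 182 = -182$)
$F = 100$ ($F = \left(-10\right)^{2} = 100$)
$\left(-22249 - 43801\right) \left(h + F\right) = \left(-22249 - 43801\right) \left(-182 + 100\right) = \left(-66050\right) \left(-82\right) = 5416100$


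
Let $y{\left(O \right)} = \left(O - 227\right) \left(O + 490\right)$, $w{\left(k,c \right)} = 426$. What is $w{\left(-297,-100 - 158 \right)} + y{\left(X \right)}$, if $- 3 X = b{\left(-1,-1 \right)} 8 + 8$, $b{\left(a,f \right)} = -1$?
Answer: $-110804$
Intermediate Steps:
$X = 0$ ($X = - \frac{\left(-1\right) 8 + 8}{3} = - \frac{-8 + 8}{3} = \left(- \frac{1}{3}\right) 0 = 0$)
$y{\left(O \right)} = \left(-227 + O\right) \left(490 + O\right)$
$w{\left(-297,-100 - 158 \right)} + y{\left(X \right)} = 426 + \left(-111230 + 0^{2} + 263 \cdot 0\right) = 426 + \left(-111230 + 0 + 0\right) = 426 - 111230 = -110804$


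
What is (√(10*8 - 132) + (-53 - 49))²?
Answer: 10352 - 408*I*√13 ≈ 10352.0 - 1471.1*I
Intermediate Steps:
(√(10*8 - 132) + (-53 - 49))² = (√(80 - 132) - 102)² = (√(-52) - 102)² = (2*I*√13 - 102)² = (-102 + 2*I*√13)²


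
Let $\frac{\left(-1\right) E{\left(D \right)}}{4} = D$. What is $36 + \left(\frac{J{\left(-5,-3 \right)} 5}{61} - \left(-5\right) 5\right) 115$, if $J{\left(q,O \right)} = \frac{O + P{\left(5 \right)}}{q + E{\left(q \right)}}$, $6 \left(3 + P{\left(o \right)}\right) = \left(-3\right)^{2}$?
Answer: $\frac{354797}{122} \approx 2908.2$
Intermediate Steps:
$E{\left(D \right)} = - 4 D$
$P{\left(o \right)} = - \frac{3}{2}$ ($P{\left(o \right)} = -3 + \frac{\left(-3\right)^{2}}{6} = -3 + \frac{1}{6} \cdot 9 = -3 + \frac{3}{2} = - \frac{3}{2}$)
$J{\left(q,O \right)} = - \frac{- \frac{3}{2} + O}{3 q}$ ($J{\left(q,O \right)} = \frac{O - \frac{3}{2}}{q - 4 q} = \frac{- \frac{3}{2} + O}{\left(-3\right) q} = \left(- \frac{3}{2} + O\right) \left(- \frac{1}{3 q}\right) = - \frac{- \frac{3}{2} + O}{3 q}$)
$36 + \left(\frac{J{\left(-5,-3 \right)} 5}{61} - \left(-5\right) 5\right) 115 = 36 + \left(\frac{\frac{3 - -6}{6 \left(-5\right)} 5}{61} - \left(-5\right) 5\right) 115 = 36 + \left(\frac{1}{6} \left(- \frac{1}{5}\right) \left(3 + 6\right) 5 \cdot \frac{1}{61} - -25\right) 115 = 36 + \left(\frac{1}{6} \left(- \frac{1}{5}\right) 9 \cdot 5 \cdot \frac{1}{61} + 25\right) 115 = 36 + \left(\left(- \frac{3}{10}\right) 5 \cdot \frac{1}{61} + 25\right) 115 = 36 + \left(\left(- \frac{3}{2}\right) \frac{1}{61} + 25\right) 115 = 36 + \left(- \frac{3}{122} + 25\right) 115 = 36 + \frac{3047}{122} \cdot 115 = 36 + \frac{350405}{122} = \frac{354797}{122}$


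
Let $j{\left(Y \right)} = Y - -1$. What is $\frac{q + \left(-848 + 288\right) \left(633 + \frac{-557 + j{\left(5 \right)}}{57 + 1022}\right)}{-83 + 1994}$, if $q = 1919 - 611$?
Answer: $- \frac{380764028}{2061969} \approx -184.66$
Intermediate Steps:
$j{\left(Y \right)} = 1 + Y$ ($j{\left(Y \right)} = Y + 1 = 1 + Y$)
$q = 1308$ ($q = 1919 - 611 = 1308$)
$\frac{q + \left(-848 + 288\right) \left(633 + \frac{-557 + j{\left(5 \right)}}{57 + 1022}\right)}{-83 + 1994} = \frac{1308 + \left(-848 + 288\right) \left(633 + \frac{-557 + \left(1 + 5\right)}{57 + 1022}\right)}{-83 + 1994} = \frac{1308 - 560 \left(633 + \frac{-557 + 6}{1079}\right)}{1911} = \left(1308 - 560 \left(633 - \frac{551}{1079}\right)\right) \frac{1}{1911} = \left(1308 - \frac{382175360}{1079}\right) \frac{1}{1911} = \left(- \frac{380764028}{1079}\right) \frac{1}{1911} = - \frac{380764028}{2061969}$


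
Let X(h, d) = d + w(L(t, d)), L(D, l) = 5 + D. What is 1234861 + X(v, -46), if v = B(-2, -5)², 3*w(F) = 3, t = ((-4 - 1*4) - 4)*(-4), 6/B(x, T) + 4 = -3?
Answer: 1234816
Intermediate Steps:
B(x, T) = -6/7 (B(x, T) = 6/(-4 - 3) = 6/(-7) = 6*(-⅐) = -6/7)
t = 48 (t = ((-4 - 4) - 4)*(-4) = (-8 - 4)*(-4) = -12*(-4) = 48)
w(F) = 1 (w(F) = (⅓)*3 = 1)
v = 36/49 (v = (-6/7)² = 36/49 ≈ 0.73469)
X(h, d) = 1 + d (X(h, d) = d + 1 = 1 + d)
1234861 + X(v, -46) = 1234861 + (1 - 46) = 1234861 - 45 = 1234816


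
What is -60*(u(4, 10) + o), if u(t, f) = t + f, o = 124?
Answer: -8280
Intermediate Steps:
u(t, f) = f + t
-60*(u(4, 10) + o) = -60*((10 + 4) + 124) = -60*(14 + 124) = -60*138 = -8280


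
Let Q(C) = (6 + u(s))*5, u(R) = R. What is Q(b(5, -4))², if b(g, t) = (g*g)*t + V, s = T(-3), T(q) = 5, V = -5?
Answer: 3025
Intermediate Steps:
s = 5
b(g, t) = -5 + t*g² (b(g, t) = (g*g)*t - 5 = g²*t - 5 = t*g² - 5 = -5 + t*g²)
Q(C) = 55 (Q(C) = (6 + 5)*5 = 11*5 = 55)
Q(b(5, -4))² = 55² = 3025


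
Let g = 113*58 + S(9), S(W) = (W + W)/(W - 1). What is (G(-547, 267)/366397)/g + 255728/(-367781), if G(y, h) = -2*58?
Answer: -2457229486769984/3533919848869825 ≈ -0.69533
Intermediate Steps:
G(y, h) = -116
S(W) = 2*W/(-1 + W) (S(W) = (2*W)/(-1 + W) = 2*W/(-1 + W))
g = 26225/4 (g = 113*58 + 2*9/(-1 + 9) = 6554 + 2*9/8 = 6554 + 2*9*(1/8) = 6554 + 9/4 = 26225/4 ≈ 6556.3)
(G(-547, 267)/366397)/g + 255728/(-367781) = (-116/366397)/(26225/4) + 255728/(-367781) = -116*1/366397*(4/26225) + 255728*(-1/367781) = -116/366397*4/26225 - 255728/367781 = -464/9608761325 - 255728/367781 = -2457229486769984/3533919848869825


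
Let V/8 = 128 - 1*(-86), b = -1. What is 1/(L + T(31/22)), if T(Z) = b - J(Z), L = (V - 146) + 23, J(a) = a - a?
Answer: 1/1588 ≈ 0.00062972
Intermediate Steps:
J(a) = 0
V = 1712 (V = 8*(128 - 1*(-86)) = 8*(128 + 86) = 8*214 = 1712)
L = 1589 (L = (1712 - 146) + 23 = 1566 + 23 = 1589)
T(Z) = -1 (T(Z) = -1 - 1*0 = -1 + 0 = -1)
1/(L + T(31/22)) = 1/(1589 - 1) = 1/1588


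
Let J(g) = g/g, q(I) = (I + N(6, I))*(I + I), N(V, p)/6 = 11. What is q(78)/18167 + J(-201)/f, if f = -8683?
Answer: 195036745/157744061 ≈ 1.2364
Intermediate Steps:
N(V, p) = 66 (N(V, p) = 6*11 = 66)
q(I) = 2*I*(66 + I) (q(I) = (I + 66)*(I + I) = (66 + I)*(2*I) = 2*I*(66 + I))
J(g) = 1
q(78)/18167 + J(-201)/f = (2*78*(66 + 78))/18167 + 1/(-8683) = (2*78*144)*(1/18167) + 1*(-1/8683) = 22464*(1/18167) - 1/8683 = 22464/18167 - 1/8683 = 195036745/157744061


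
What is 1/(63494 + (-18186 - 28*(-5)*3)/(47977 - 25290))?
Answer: 3241/205781516 ≈ 1.5750e-5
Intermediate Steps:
1/(63494 + (-18186 - 28*(-5)*3)/(47977 - 25290)) = 1/(63494 + (-18186 + 140*3)/22687) = 1/(63494 + (-18186 + 420)*(1/22687)) = 1/(63494 - 17766*1/22687) = 1/(63494 - 2538/3241) = 1/(205781516/3241) = 3241/205781516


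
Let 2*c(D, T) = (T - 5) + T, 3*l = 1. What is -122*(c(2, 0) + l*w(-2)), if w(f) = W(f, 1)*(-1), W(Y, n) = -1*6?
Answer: 61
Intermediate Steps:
l = 1/3 (l = (1/3)*1 = 1/3 ≈ 0.33333)
c(D, T) = -5/2 + T (c(D, T) = ((T - 5) + T)/2 = ((-5 + T) + T)/2 = (-5 + 2*T)/2 = -5/2 + T)
W(Y, n) = -6
w(f) = 6 (w(f) = -6*(-1) = 6)
-122*(c(2, 0) + l*w(-2)) = -122*((-5/2 + 0) + (1/3)*6) = -122*(-5/2 + 2) = -122*(-1/2) = 61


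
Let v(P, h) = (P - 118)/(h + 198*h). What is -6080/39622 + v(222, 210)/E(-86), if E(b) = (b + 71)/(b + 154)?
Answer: -1022863696/6209262675 ≈ -0.16473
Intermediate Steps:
v(P, h) = (-118 + P)/(199*h) (v(P, h) = (-118 + P)/((199*h)) = (-118 + P)*(1/(199*h)) = (-118 + P)/(199*h))
E(b) = (71 + b)/(154 + b)
-6080/39622 + v(222, 210)/E(-86) = -6080/39622 + ((1/199)*(-118 + 222)/210)/(((71 - 86)/(154 - 86))) = -6080*1/39622 + ((1/199)*(1/210)*104)/((-15/68)) = -3040/19811 + 52/(20895*(((1/68)*(-15)))) = -3040/19811 + 52/(20895*(-15/68)) = -3040/19811 + (52/20895)*(-68/15) = -3040/19811 - 3536/313425 = -1022863696/6209262675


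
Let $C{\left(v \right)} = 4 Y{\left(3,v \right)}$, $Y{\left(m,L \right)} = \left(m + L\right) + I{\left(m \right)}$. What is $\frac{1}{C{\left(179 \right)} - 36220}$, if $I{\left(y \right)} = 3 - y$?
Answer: $- \frac{1}{35492} \approx -2.8175 \cdot 10^{-5}$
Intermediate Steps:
$Y{\left(m,L \right)} = 3 + L$ ($Y{\left(m,L \right)} = \left(m + L\right) - \left(-3 + m\right) = \left(L + m\right) - \left(-3 + m\right) = 3 + L$)
$C{\left(v \right)} = 12 + 4 v$ ($C{\left(v \right)} = 4 \left(3 + v\right) = 12 + 4 v$)
$\frac{1}{C{\left(179 \right)} - 36220} = \frac{1}{\left(12 + 4 \cdot 179\right) - 36220} = \frac{1}{\left(12 + 716\right) - 36220} = \frac{1}{728 - 36220} = \frac{1}{-35492} = - \frac{1}{35492}$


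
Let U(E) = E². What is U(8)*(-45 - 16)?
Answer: -3904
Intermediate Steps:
U(8)*(-45 - 16) = 8²*(-45 - 16) = 64*(-61) = -3904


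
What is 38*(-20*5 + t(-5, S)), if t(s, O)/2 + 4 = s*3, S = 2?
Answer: -5244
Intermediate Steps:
t(s, O) = -8 + 6*s (t(s, O) = -8 + 2*(s*3) = -8 + 2*(3*s) = -8 + 6*s)
38*(-20*5 + t(-5, S)) = 38*(-20*5 + (-8 + 6*(-5))) = 38*(-100 + (-8 - 30)) = 38*(-100 - 38) = 38*(-138) = -5244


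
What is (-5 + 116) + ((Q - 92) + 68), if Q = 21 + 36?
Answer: 144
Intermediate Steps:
Q = 57
(-5 + 116) + ((Q - 92) + 68) = (-5 + 116) + ((57 - 92) + 68) = 111 + (-35 + 68) = 111 + 33 = 144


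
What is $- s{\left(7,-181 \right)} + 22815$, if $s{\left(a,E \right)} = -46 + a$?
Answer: $22854$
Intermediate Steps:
$- s{\left(7,-181 \right)} + 22815 = - (-46 + 7) + 22815 = \left(-1\right) \left(-39\right) + 22815 = 39 + 22815 = 22854$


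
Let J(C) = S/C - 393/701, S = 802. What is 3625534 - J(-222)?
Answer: 282106750798/77811 ≈ 3.6255e+6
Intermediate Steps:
J(C) = -393/701 + 802/C (J(C) = 802/C - 393/701 = -393/701 + 802/C)
3625534 - J(-222) = 3625534 - (-393/701 + 802/(-222)) = 3625534 - (-393/701 + 802*(-1/222)) = 3625534 - (-393/701 - 401/111) = 3625534 - 1*(-324724/77811) = 3625534 + 324724/77811 = 282106750798/77811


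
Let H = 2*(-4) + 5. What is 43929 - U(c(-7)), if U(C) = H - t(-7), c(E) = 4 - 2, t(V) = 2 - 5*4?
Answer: 43914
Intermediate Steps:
t(V) = -18 (t(V) = 2 - 20 = -18)
H = -3 (H = -8 + 5 = -3)
c(E) = 2
U(C) = 15 (U(C) = -3 - 1*(-18) = -3 + 18 = 15)
43929 - U(c(-7)) = 43929 - 1*15 = 43929 - 15 = 43914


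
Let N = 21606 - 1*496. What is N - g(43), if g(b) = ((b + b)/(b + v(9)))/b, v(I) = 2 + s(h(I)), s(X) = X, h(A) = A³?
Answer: 8169569/387 ≈ 21110.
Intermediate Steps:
v(I) = 2 + I³
N = 21110 (N = 21606 - 496 = 21110)
g(b) = 2/(731 + b) (g(b) = ((b + b)/(b + (2 + 9³)))/b = ((2*b)/(b + (2 + 729)))/b = ((2*b)/(b + 731))/b = ((2*b)/(731 + b))/b = (2*b/(731 + b))/b = 2/(731 + b))
N - g(43) = 21110 - 2/(731 + 43) = 21110 - 2/774 = 21110 - 1*1/387 = 21110 - 1/387 = 8169569/387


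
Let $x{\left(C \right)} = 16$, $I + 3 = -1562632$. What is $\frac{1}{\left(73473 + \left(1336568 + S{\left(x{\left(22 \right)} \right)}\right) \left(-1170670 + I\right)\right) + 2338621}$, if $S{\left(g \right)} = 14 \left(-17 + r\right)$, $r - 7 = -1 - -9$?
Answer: $- \frac{1}{3653169052606} \approx -2.7374 \cdot 10^{-13}$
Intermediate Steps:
$I = -1562635$ ($I = -3 - 1562632 = -1562635$)
$r = 15$ ($r = 7 - -8 = 7 + \left(-1 + 9\right) = 7 + 8 = 15$)
$S{\left(g \right)} = -28$ ($S{\left(g \right)} = 14 \left(-17 + 15\right) = 14 \left(-2\right) = -28$)
$\frac{1}{\left(73473 + \left(1336568 + S{\left(x{\left(22 \right)} \right)}\right) \left(-1170670 + I\right)\right) + 2338621} = \frac{1}{\left(73473 + \left(1336568 - 28\right) \left(-1170670 - 1562635\right)\right) + 2338621} = \frac{1}{\left(73473 + 1336540 \left(-2733305\right)\right) + 2338621} = \frac{1}{\left(73473 - 3653171464700\right) + 2338621} = \frac{1}{-3653171391227 + 2338621} = \frac{1}{-3653169052606} = - \frac{1}{3653169052606}$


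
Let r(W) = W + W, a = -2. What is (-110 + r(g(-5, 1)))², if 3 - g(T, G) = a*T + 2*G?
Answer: 16384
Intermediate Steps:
g(T, G) = 3 - 2*G + 2*T (g(T, G) = 3 - (-2*T + 2*G) = 3 + (-2*G + 2*T) = 3 - 2*G + 2*T)
r(W) = 2*W
(-110 + r(g(-5, 1)))² = (-110 + 2*(3 - 2*1 + 2*(-5)))² = (-110 + 2*(3 - 2 - 10))² = (-110 + 2*(-9))² = (-110 - 18)² = (-128)² = 16384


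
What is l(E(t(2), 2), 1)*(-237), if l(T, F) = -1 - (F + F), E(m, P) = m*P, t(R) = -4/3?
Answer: 711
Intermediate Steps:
t(R) = -4/3 (t(R) = -4*⅓ = -4/3)
E(m, P) = P*m
l(T, F) = -1 - 2*F
l(E(t(2), 2), 1)*(-237) = (-1 - 2*1)*(-237) = (-1 - 2)*(-237) = -3*(-237) = 711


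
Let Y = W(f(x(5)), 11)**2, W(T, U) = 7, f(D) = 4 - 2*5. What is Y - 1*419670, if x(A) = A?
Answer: -419621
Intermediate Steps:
f(D) = -6 (f(D) = 4 - 10 = -6)
Y = 49 (Y = 7**2 = 49)
Y - 1*419670 = 49 - 1*419670 = 49 - 419670 = -419621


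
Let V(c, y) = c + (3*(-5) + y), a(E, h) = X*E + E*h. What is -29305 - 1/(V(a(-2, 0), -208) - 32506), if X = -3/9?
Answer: -2877311422/98185 ≈ -29305.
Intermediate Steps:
X = -⅓ (X = -3*⅑ = -⅓ ≈ -0.33333)
a(E, h) = -E/3 + E*h
V(c, y) = -15 + c + y (V(c, y) = c + (-15 + y) = -15 + c + y)
-29305 - 1/(V(a(-2, 0), -208) - 32506) = -29305 - 1/((-15 - 2*(-⅓ + 0) - 208) - 32506) = -29305 - 1/((-15 - 2*(-⅓) - 208) - 32506) = -29305 - 1/((-15 + ⅔ - 208) - 32506) = -29305 - 1/(-667/3 - 32506) = -29305 - 1/(-98185/3) = -29305 - 1*(-3/98185) = -29305 + 3/98185 = -2877311422/98185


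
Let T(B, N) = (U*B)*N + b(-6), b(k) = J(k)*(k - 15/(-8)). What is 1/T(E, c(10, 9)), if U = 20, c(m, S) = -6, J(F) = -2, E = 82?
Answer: -4/39327 ≈ -0.00010171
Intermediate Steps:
b(k) = -15/4 - 2*k (b(k) = -2*(k - 15/(-8)) = -2*(k - 15*(-⅛)) = -2*(k + 15/8) = -2*(15/8 + k) = -15/4 - 2*k)
T(B, N) = 33/4 + 20*B*N (T(B, N) = (20*B)*N + (-15/4 - 2*(-6)) = 20*B*N + (-15/4 + 12) = 20*B*N + 33/4 = 33/4 + 20*B*N)
1/T(E, c(10, 9)) = 1/(33/4 + 20*82*(-6)) = 1/(33/4 - 9840) = 1/(-39327/4) = -4/39327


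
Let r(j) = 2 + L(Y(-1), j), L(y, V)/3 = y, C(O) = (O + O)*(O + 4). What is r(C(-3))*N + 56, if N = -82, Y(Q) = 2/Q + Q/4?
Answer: 891/2 ≈ 445.50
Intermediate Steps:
Y(Q) = 2/Q + Q/4 (Y(Q) = 2/Q + Q*(¼) = 2/Q + Q/4)
C(O) = 2*O*(4 + O) (C(O) = (2*O)*(4 + O) = 2*O*(4 + O))
L(y, V) = 3*y
r(j) = -19/4 (r(j) = 2 + 3*(2/(-1) + (¼)*(-1)) = 2 + 3*(2*(-1) - ¼) = 2 + 3*(-2 - ¼) = 2 + 3*(-9/4) = 2 - 27/4 = -19/4)
r(C(-3))*N + 56 = -19/4*(-82) + 56 = 779/2 + 56 = 891/2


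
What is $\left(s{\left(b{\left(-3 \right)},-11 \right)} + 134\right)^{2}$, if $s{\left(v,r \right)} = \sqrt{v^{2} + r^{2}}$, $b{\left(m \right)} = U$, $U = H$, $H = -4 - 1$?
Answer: $\left(134 + \sqrt{146}\right)^{2} \approx 21340.0$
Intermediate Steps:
$H = -5$ ($H = -4 - 1 = -5$)
$U = -5$
$b{\left(m \right)} = -5$
$s{\left(v,r \right)} = \sqrt{r^{2} + v^{2}}$
$\left(s{\left(b{\left(-3 \right)},-11 \right)} + 134\right)^{2} = \left(\sqrt{\left(-11\right)^{2} + \left(-5\right)^{2}} + 134\right)^{2} = \left(\sqrt{121 + 25} + 134\right)^{2} = \left(\sqrt{146} + 134\right)^{2} = \left(134 + \sqrt{146}\right)^{2}$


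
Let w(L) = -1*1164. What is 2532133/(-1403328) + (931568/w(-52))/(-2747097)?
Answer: -674624510598205/373942579465152 ≈ -1.8041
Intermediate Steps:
w(L) = -1164
2532133/(-1403328) + (931568/w(-52))/(-2747097) = 2532133/(-1403328) + (931568/(-1164))/(-2747097) = 2532133*(-1/1403328) + (931568*(-1/1164))*(-1/2747097) = -2532133/1403328 - 232892/291*(-1/2747097) = -2532133/1403328 + 232892/799405227 = -674624510598205/373942579465152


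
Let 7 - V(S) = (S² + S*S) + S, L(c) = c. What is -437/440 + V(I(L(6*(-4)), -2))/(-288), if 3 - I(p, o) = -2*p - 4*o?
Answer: 144979/7920 ≈ 18.305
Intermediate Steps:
I(p, o) = 3 + 2*p + 4*o (I(p, o) = 3 - (-2*p - 4*o) = 3 - (-4*o - 2*p) = 3 + (2*p + 4*o) = 3 + 2*p + 4*o)
V(S) = 7 - S - 2*S² (V(S) = 7 - ((S² + S*S) + S) = 7 - ((S² + S²) + S) = 7 - (2*S² + S) = 7 - (S + 2*S²) = 7 + (-S - 2*S²) = 7 - S - 2*S²)
-437/440 + V(I(L(6*(-4)), -2))/(-288) = -437/440 + (7 - (3 + 2*(6*(-4)) + 4*(-2)) - 2*(3 + 2*(6*(-4)) + 4*(-2))²)/(-288) = -437*1/440 + (7 - (3 + 2*(-24) - 8) - 2*(3 + 2*(-24) - 8)²)*(-1/288) = -437/440 + (7 - (3 - 48 - 8) - 2*(3 - 48 - 8)²)*(-1/288) = -437/440 + (7 - 1*(-53) - 2*(-53)²)*(-1/288) = -437/440 + (7 + 53 - 2*2809)*(-1/288) = -437/440 + (7 + 53 - 5618)*(-1/288) = -437/440 - 5558*(-1/288) = -437/440 + 2779/144 = 144979/7920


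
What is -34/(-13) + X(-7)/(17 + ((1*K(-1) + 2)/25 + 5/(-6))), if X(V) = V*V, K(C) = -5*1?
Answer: 177388/31291 ≈ 5.6690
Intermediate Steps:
K(C) = -5
X(V) = V²
-34/(-13) + X(-7)/(17 + ((1*K(-1) + 2)/25 + 5/(-6))) = -34/(-13) + (-7)²/(17 + ((1*(-5) + 2)/25 + 5/(-6))) = -34*(-1/13) + 49/(17 + ((-5 + 2)*(1/25) + 5*(-⅙))) = 34/13 + 49/(17 + (-3*1/25 - ⅚)) = 34/13 + 49/(17 + (-3/25 - ⅚)) = 34/13 + 49/(17 - 143/150) = 34/13 + 49/(2407/150) = 34/13 + (150/2407)*49 = 34/13 + 7350/2407 = 177388/31291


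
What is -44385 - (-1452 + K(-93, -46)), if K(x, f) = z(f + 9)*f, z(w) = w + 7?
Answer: -44313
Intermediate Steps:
z(w) = 7 + w
K(x, f) = f*(16 + f) (K(x, f) = (7 + (f + 9))*f = (7 + (9 + f))*f = (16 + f)*f = f*(16 + f))
-44385 - (-1452 + K(-93, -46)) = -44385 - (-1452 - 46*(16 - 46)) = -44385 - (-1452 - 46*(-30)) = -44385 - (-1452 + 1380) = -44385 - 1*(-72) = -44385 + 72 = -44313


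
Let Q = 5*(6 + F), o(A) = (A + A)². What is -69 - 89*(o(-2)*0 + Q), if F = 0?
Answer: -2739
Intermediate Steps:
o(A) = 4*A² (o(A) = (2*A)² = 4*A²)
Q = 30 (Q = 5*(6 + 0) = 5*6 = 30)
-69 - 89*(o(-2)*0 + Q) = -69 - 89*((4*(-2)²)*0 + 30) = -69 - 89*((4*4)*0 + 30) = -69 - 89*(16*0 + 30) = -69 - 89*(0 + 30) = -69 - 89*30 = -69 - 2670 = -2739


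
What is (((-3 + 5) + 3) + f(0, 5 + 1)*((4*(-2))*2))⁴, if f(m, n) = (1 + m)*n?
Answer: 68574961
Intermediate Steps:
f(m, n) = n*(1 + m)
(((-3 + 5) + 3) + f(0, 5 + 1)*((4*(-2))*2))⁴ = (((-3 + 5) + 3) + ((5 + 1)*(1 + 0))*((4*(-2))*2))⁴ = ((2 + 3) + (6*1)*(-8*2))⁴ = (5 + 6*(-16))⁴ = (5 - 96)⁴ = (-91)⁴ = 68574961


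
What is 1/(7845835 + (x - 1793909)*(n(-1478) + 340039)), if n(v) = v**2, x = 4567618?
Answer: 1/7002300011642 ≈ 1.4281e-13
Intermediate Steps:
1/(7845835 + (x - 1793909)*(n(-1478) + 340039)) = 1/(7845835 + (4567618 - 1793909)*((-1478)**2 + 340039)) = 1/(7845835 + 2773709*(2184484 + 340039)) = 1/(7845835 + 2773709*2524523) = 1/(7845835 + 7002292165807) = 1/7002300011642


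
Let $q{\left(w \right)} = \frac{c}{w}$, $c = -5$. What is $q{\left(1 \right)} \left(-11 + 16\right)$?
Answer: $-25$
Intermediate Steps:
$q{\left(w \right)} = - \frac{5}{w}$
$q{\left(1 \right)} \left(-11 + 16\right) = - \frac{5}{1} \left(-11 + 16\right) = \left(-5\right) 1 \cdot 5 = \left(-5\right) 5 = -25$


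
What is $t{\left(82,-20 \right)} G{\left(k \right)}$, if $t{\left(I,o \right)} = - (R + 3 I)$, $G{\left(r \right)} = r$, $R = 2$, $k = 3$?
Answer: $-744$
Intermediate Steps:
$t{\left(I,o \right)} = -2 - 3 I$ ($t{\left(I,o \right)} = - (2 + 3 I) = -2 - 3 I$)
$t{\left(82,-20 \right)} G{\left(k \right)} = \left(-2 - 246\right) 3 = \left(-248\right) 3 = -744$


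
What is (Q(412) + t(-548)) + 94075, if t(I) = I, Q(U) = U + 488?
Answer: 94427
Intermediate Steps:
Q(U) = 488 + U
(Q(412) + t(-548)) + 94075 = ((488 + 412) - 548) + 94075 = (900 - 548) + 94075 = 352 + 94075 = 94427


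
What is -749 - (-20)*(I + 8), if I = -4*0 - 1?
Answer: -609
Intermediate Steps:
I = -1 (I = 0 - 1 = -1)
-749 - (-20)*(I + 8) = -749 - (-20)*(-1 + 8) = -749 - (-20)*7 = -749 - 1*(-140) = -749 + 140 = -609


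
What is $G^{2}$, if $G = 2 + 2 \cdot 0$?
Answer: $4$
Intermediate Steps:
$G = 2$ ($G = 2 + 0 = 2$)
$G^{2} = 2^{2} = 4$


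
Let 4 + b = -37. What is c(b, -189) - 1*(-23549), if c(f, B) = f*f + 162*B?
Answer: -5388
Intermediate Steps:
b = -41 (b = -4 - 37 = -41)
c(f, B) = f² + 162*B
c(b, -189) - 1*(-23549) = ((-41)² + 162*(-189)) - 1*(-23549) = (1681 - 30618) + 23549 = -28937 + 23549 = -5388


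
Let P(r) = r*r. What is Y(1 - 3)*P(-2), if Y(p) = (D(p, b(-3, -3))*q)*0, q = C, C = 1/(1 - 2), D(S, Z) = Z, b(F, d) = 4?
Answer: 0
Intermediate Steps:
C = -1 (C = 1/(-1) = -1)
q = -1
P(r) = r²
Y(p) = 0 (Y(p) = (4*(-1))*0 = -4*0 = 0)
Y(1 - 3)*P(-2) = 0*(-2)² = 0*4 = 0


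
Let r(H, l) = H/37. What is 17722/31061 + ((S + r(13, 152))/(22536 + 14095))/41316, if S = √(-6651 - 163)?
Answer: 992387990510537/1739338864727772 + I*√6814/1513446396 ≈ 0.57055 + 5.4542e-8*I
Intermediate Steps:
r(H, l) = H/37 (r(H, l) = H*(1/37) = H/37)
S = I*√6814 (S = √(-6814) = I*√6814 ≈ 82.547*I)
17722/31061 + ((S + r(13, 152))/(22536 + 14095))/41316 = 17722/31061 + ((I*√6814 + (1/37)*13)/(22536 + 14095))/41316 = 17722*(1/31061) + ((I*√6814 + 13/37)/36631)*(1/41316) = 17722/31061 + ((13/37 + I*√6814)*(1/36631))*(1/41316) = 17722/31061 + (13/1355347 + I*√6814/36631)*(1/41316) = 17722/31061 + (13/55997516652 + I*√6814/1513446396) = 992387990510537/1739338864727772 + I*√6814/1513446396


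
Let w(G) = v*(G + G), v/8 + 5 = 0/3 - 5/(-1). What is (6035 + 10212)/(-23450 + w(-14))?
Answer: -2321/3350 ≈ -0.69284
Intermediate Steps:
v = 0 (v = -40 + 8*(0/3 - 5/(-1)) = -40 + 8*(0*(⅓) - 5*(-1)) = -40 + 8*(0 + 5) = -40 + 8*5 = -40 + 40 = 0)
w(G) = 0 (w(G) = 0*(G + G) = 0*(2*G) = 0)
(6035 + 10212)/(-23450 + w(-14)) = (6035 + 10212)/(-23450 + 0) = 16247/(-23450) = 16247*(-1/23450) = -2321/3350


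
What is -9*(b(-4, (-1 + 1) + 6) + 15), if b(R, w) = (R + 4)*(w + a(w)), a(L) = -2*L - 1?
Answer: -135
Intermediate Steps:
a(L) = -1 - 2*L
b(R, w) = (-1 - w)*(4 + R) (b(R, w) = (R + 4)*(w + (-1 - 2*w)) = (4 + R)*(-1 - w) = (-1 - w)*(4 + R))
-9*(b(-4, (-1 + 1) + 6) + 15) = -9*((-4 - 1*(-4) - 4*((-1 + 1) + 6) - 1*(-4)*((-1 + 1) + 6)) + 15) = -9*((-4 + 4 - 4*(0 + 6) - 1*(-4)*(0 + 6)) + 15) = -9*((-4 + 4 - 4*6 - 1*(-4)*6) + 15) = -9*((-4 + 4 - 24 + 24) + 15) = -9*(0 + 15) = -9*15 = -135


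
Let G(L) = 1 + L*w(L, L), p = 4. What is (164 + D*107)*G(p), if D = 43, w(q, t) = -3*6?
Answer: -338315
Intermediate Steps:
w(q, t) = -18
G(L) = 1 - 18*L (G(L) = 1 + L*(-18) = 1 - 18*L)
(164 + D*107)*G(p) = (164 + 43*107)*(1 - 18*4) = (164 + 4601)*(1 - 72) = 4765*(-71) = -338315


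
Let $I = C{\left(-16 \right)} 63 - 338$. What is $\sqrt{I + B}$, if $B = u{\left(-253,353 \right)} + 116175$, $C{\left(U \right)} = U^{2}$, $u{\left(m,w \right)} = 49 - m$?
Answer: $\sqrt{132267} \approx 363.69$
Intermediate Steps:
$B = 116477$ ($B = \left(49 - -253\right) + 116175 = \left(49 + 253\right) + 116175 = 302 + 116175 = 116477$)
$I = 15790$ ($I = \left(-16\right)^{2} \cdot 63 - 338 = 256 \cdot 63 - 338 = 16128 - 338 = 15790$)
$\sqrt{I + B} = \sqrt{15790 + 116477} = \sqrt{132267}$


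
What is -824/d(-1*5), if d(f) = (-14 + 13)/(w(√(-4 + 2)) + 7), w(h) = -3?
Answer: 3296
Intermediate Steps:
d(f) = -¼ (d(f) = (-14 + 13)/(-3 + 7) = -1/4 = -1*¼ = -¼)
-824/d(-1*5) = -824/(-¼) = -824*(-4) = 3296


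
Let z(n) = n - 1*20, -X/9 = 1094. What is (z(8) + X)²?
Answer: 97180164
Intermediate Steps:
X = -9846 (X = -9*1094 = -9846)
z(n) = -20 + n (z(n) = n - 20 = -20 + n)
(z(8) + X)² = ((-20 + 8) - 9846)² = (-12 - 9846)² = (-9858)² = 97180164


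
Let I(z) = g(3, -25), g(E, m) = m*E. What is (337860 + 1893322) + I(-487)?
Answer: 2231107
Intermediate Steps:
g(E, m) = E*m
I(z) = -75 (I(z) = 3*(-25) = -75)
(337860 + 1893322) + I(-487) = (337860 + 1893322) - 75 = 2231182 - 75 = 2231107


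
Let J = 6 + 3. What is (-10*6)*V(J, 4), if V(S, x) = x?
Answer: -240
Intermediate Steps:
J = 9
(-10*6)*V(J, 4) = -10*6*4 = -60*4 = -240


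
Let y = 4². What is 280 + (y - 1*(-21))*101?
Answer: 4017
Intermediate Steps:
y = 16
280 + (y - 1*(-21))*101 = 280 + (16 - 1*(-21))*101 = 280 + (16 + 21)*101 = 280 + 37*101 = 280 + 3737 = 4017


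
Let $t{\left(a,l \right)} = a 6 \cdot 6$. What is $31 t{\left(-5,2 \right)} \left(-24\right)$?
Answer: $133920$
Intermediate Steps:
$t{\left(a,l \right)} = 36 a$ ($t{\left(a,l \right)} = 6 a 6 = 36 a$)
$31 t{\left(-5,2 \right)} \left(-24\right) = 31 \cdot 36 \left(-5\right) \left(-24\right) = 31 \left(-180\right) \left(-24\right) = \left(-5580\right) \left(-24\right) = 133920$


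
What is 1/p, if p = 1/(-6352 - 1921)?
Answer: -8273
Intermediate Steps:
p = -1/8273 (p = 1/(-8273) = -1/8273 ≈ -0.00012088)
1/p = 1/(-1/8273) = -8273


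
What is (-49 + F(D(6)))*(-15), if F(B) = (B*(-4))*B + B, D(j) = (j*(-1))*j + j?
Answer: 55185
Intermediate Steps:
D(j) = j - j² (D(j) = (-j)*j + j = -j² + j = j - j²)
F(B) = B - 4*B² (F(B) = (-4*B)*B + B = -4*B² + B = B - 4*B²)
(-49 + F(D(6)))*(-15) = (-49 + (6*(1 - 1*6))*(1 - 24*(1 - 1*6)))*(-15) = (-49 + (6*(1 - 6))*(1 - 24*(1 - 6)))*(-15) = (-49 + (6*(-5))*(1 - 24*(-5)))*(-15) = (-49 - 30*(1 - 4*(-30)))*(-15) = (-49 - 30*(1 + 120))*(-15) = (-49 - 30*121)*(-15) = (-49 - 3630)*(-15) = -3679*(-15) = 55185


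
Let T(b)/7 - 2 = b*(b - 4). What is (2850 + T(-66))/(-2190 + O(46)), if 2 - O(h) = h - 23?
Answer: -35204/2211 ≈ -15.922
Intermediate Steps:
O(h) = 25 - h (O(h) = 2 - (h - 23) = 2 - (-23 + h) = 2 + (23 - h) = 25 - h)
T(b) = 14 + 7*b*(-4 + b) (T(b) = 14 + 7*(b*(b - 4)) = 14 + 7*(b*(-4 + b)) = 14 + 7*b*(-4 + b))
(2850 + T(-66))/(-2190 + O(46)) = (2850 + (14 - 28*(-66) + 7*(-66)²))/(-2190 + (25 - 1*46)) = (2850 + (14 + 1848 + 7*4356))/(-2190 + (25 - 46)) = (2850 + (14 + 1848 + 30492))/(-2190 - 21) = (2850 + 32354)/(-2211) = 35204*(-1/2211) = -35204/2211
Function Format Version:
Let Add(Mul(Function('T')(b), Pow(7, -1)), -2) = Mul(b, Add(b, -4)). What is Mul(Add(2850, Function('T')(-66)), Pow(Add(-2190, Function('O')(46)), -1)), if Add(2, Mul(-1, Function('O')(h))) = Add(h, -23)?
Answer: Rational(-35204, 2211) ≈ -15.922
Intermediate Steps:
Function('O')(h) = Add(25, Mul(-1, h)) (Function('O')(h) = Add(2, Mul(-1, Add(h, -23))) = Add(2, Mul(-1, Add(-23, h))) = Add(2, Add(23, Mul(-1, h))) = Add(25, Mul(-1, h)))
Function('T')(b) = Add(14, Mul(7, b, Add(-4, b))) (Function('T')(b) = Add(14, Mul(7, Mul(b, Add(b, -4)))) = Add(14, Mul(7, Mul(b, Add(-4, b)))) = Add(14, Mul(7, b, Add(-4, b))))
Mul(Add(2850, Function('T')(-66)), Pow(Add(-2190, Function('O')(46)), -1)) = Mul(Add(2850, Add(14, Mul(-28, -66), Mul(7, Pow(-66, 2)))), Pow(Add(-2190, Add(25, Mul(-1, 46))), -1)) = Mul(Add(2850, Add(14, 1848, Mul(7, 4356))), Pow(Add(-2190, Add(25, -46)), -1)) = Mul(Add(2850, Add(14, 1848, 30492)), Pow(Add(-2190, -21), -1)) = Mul(Add(2850, 32354), Pow(-2211, -1)) = Mul(35204, Rational(-1, 2211)) = Rational(-35204, 2211)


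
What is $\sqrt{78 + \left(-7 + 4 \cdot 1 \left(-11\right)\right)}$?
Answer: $3 \sqrt{3} \approx 5.1962$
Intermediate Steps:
$\sqrt{78 + \left(-7 + 4 \cdot 1 \left(-11\right)\right)} = \sqrt{78 + \left(-7 + 4 \left(-11\right)\right)} = \sqrt{78 - 51} = \sqrt{27} = 3 \sqrt{3}$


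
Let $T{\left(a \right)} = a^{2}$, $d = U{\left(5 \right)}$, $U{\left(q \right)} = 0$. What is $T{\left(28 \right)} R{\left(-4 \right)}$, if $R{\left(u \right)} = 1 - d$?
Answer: $784$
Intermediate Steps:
$d = 0$
$R{\left(u \right)} = 1$ ($R{\left(u \right)} = 1 - 0 = 1 + 0 = 1$)
$T{\left(28 \right)} R{\left(-4 \right)} = 28^{2} \cdot 1 = 784 \cdot 1 = 784$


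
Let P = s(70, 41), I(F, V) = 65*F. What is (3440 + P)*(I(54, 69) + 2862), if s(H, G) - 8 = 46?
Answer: 22263768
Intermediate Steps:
s(H, G) = 54 (s(H, G) = 8 + 46 = 54)
P = 54
(3440 + P)*(I(54, 69) + 2862) = (3440 + 54)*(65*54 + 2862) = 3494*(3510 + 2862) = 3494*6372 = 22263768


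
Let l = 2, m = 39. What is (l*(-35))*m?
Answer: -2730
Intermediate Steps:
(l*(-35))*m = (2*(-35))*39 = -70*39 = -2730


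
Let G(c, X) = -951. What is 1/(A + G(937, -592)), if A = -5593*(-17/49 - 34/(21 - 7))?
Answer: 7/102007 ≈ 6.8623e-5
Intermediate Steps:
A = 108664/7 (A = -5593*(-17*1/49 - 34/14) = -5593*(-17/49 - 34*1/14) = -5593*(-17/49 - 17/7) = -5593*(-136/49) = 108664/7 ≈ 15523.)
1/(A + G(937, -592)) = 1/(108664/7 - 951) = 1/(102007/7) = 7/102007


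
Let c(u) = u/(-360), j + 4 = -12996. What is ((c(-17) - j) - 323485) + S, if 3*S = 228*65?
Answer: -109996183/360 ≈ -3.0555e+5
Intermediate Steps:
S = 4940 (S = (228*65)/3 = (⅓)*14820 = 4940)
j = -13000 (j = -4 - 12996 = -13000)
c(u) = -u/360 (c(u) = u*(-1/360) = -u/360)
((c(-17) - j) - 323485) + S = ((-1/360*(-17) - 1*(-13000)) - 323485) + 4940 = ((17/360 + 13000) - 323485) + 4940 = (4680017/360 - 323485) + 4940 = -111774583/360 + 4940 = -109996183/360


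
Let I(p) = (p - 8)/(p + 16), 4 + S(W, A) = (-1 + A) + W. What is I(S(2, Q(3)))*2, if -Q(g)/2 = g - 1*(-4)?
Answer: 50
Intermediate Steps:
Q(g) = -8 - 2*g (Q(g) = -2*(g - 1*(-4)) = -2*(g + 4) = -2*(4 + g) = -8 - 2*g)
S(W, A) = -5 + A + W (S(W, A) = -4 + ((-1 + A) + W) = -4 + (-1 + A + W) = -5 + A + W)
I(p) = (-8 + p)/(16 + p)
I(S(2, Q(3)))*2 = ((-8 + (-5 + (-8 - 2*3) + 2))/(16 + (-5 + (-8 - 2*3) + 2)))*2 = ((-8 + (-5 + (-8 - 6) + 2))/(16 + (-5 + (-8 - 6) + 2)))*2 = ((-8 + (-5 - 14 + 2))/(16 + (-5 - 14 + 2)))*2 = ((-8 - 17)/(16 - 17))*2 = (-25/(-1))*2 = -1*(-25)*2 = 25*2 = 50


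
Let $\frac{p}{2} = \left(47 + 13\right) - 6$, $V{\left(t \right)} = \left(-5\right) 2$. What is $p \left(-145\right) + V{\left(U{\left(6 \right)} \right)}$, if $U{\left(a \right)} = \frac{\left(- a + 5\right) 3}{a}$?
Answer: $-15670$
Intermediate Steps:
$U{\left(a \right)} = \frac{15 - 3 a}{a}$ ($U{\left(a \right)} = \frac{\left(5 - a\right) 3}{a} = \frac{15 - 3 a}{a}$)
$V{\left(t \right)} = -10$
$p = 108$ ($p = 2 \left(\left(47 + 13\right) - 6\right) = 2 \left(60 - 6\right) = 2 \cdot 54 = 108$)
$p \left(-145\right) + V{\left(U{\left(6 \right)} \right)} = 108 \left(-145\right) - 10 = -15660 - 10 = -15670$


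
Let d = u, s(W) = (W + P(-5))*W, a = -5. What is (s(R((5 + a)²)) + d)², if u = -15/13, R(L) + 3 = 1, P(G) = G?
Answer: 27889/169 ≈ 165.02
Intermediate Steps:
R(L) = -2 (R(L) = -3 + 1 = -2)
s(W) = W*(-5 + W) (s(W) = (W - 5)*W = (-5 + W)*W = W*(-5 + W))
u = -15/13 (u = -15*1/13 = -15/13 ≈ -1.1538)
d = -15/13 ≈ -1.1538
(s(R((5 + a)²)) + d)² = (-2*(-5 - 2) - 15/13)² = (-2*(-7) - 15/13)² = (14 - 15/13)² = (167/13)² = 27889/169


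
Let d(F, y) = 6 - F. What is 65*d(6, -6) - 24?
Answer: -24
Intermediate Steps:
65*d(6, -6) - 24 = 65*(6 - 1*6) - 24 = 65*(6 - 6) - 24 = 65*0 - 24 = 0 - 24 = -24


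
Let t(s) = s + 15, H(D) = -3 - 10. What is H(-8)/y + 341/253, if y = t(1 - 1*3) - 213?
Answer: 6499/4600 ≈ 1.4128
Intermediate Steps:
H(D) = -13
t(s) = 15 + s
y = -200 (y = (15 + (1 - 1*3)) - 213 = (15 + (1 - 3)) - 213 = (15 - 2) - 213 = 13 - 213 = -200)
H(-8)/y + 341/253 = -13/(-200) + 341/253 = -13*(-1/200) + 341*(1/253) = 13/200 + 31/23 = 6499/4600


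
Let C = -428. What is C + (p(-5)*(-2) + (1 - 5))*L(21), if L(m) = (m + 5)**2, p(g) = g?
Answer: 3628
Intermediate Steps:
L(m) = (5 + m)**2
C + (p(-5)*(-2) + (1 - 5))*L(21) = -428 + (-5*(-2) + (1 - 5))*(5 + 21)**2 = -428 + (10 - 4)*26**2 = -428 + 6*676 = -428 + 4056 = 3628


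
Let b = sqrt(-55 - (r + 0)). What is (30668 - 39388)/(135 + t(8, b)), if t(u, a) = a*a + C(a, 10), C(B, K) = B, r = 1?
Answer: -688880/6297 + 17440*I*sqrt(14)/6297 ≈ -109.4 + 10.363*I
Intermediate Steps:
b = 2*I*sqrt(14) (b = sqrt(-55 - (1 + 0)) = sqrt(-55 - 1*1) = sqrt(-55 - 1) = sqrt(-56) = 2*I*sqrt(14) ≈ 7.4833*I)
t(u, a) = a + a**2 (t(u, a) = a*a + a = a**2 + a = a + a**2)
(30668 - 39388)/(135 + t(8, b)) = (30668 - 39388)/(135 + (2*I*sqrt(14))*(1 + 2*I*sqrt(14))) = -8720/(135 + 2*I*sqrt(14)*(1 + 2*I*sqrt(14)))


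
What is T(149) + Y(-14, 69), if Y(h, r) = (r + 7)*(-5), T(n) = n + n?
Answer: -82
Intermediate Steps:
T(n) = 2*n
Y(h, r) = -35 - 5*r (Y(h, r) = (7 + r)*(-5) = -35 - 5*r)
T(149) + Y(-14, 69) = 2*149 + (-35 - 5*69) = 298 + (-35 - 345) = 298 - 380 = -82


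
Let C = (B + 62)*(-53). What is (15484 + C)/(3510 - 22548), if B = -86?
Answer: -8378/9519 ≈ -0.88013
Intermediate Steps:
C = 1272 (C = (-86 + 62)*(-53) = -24*(-53) = 1272)
(15484 + C)/(3510 - 22548) = (15484 + 1272)/(3510 - 22548) = 16756/(-19038) = 16756*(-1/19038) = -8378/9519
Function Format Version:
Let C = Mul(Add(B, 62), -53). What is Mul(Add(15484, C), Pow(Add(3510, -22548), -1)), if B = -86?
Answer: Rational(-8378, 9519) ≈ -0.88013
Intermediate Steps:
C = 1272 (C = Mul(Add(-86, 62), -53) = Mul(-24, -53) = 1272)
Mul(Add(15484, C), Pow(Add(3510, -22548), -1)) = Mul(Add(15484, 1272), Pow(Add(3510, -22548), -1)) = Mul(16756, Pow(-19038, -1)) = Mul(16756, Rational(-1, 19038)) = Rational(-8378, 9519)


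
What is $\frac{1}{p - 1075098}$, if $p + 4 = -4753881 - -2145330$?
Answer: $- \frac{1}{3683653} \approx -2.7147 \cdot 10^{-7}$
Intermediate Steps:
$p = -2608555$ ($p = -4 - 2608551 = -2608555$)
$\frac{1}{p - 1075098} = \frac{1}{-2608555 - 1075098} = \frac{1}{-3683653} = - \frac{1}{3683653}$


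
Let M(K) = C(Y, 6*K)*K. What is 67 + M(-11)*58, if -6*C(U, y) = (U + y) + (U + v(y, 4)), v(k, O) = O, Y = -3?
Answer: -21491/3 ≈ -7163.7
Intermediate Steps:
C(U, y) = -⅔ - U/3 - y/6 (C(U, y) = -((U + y) + (U + 4))/6 = -((U + y) + (4 + U))/6 = -(4 + y + 2*U)/6 = -⅔ - U/3 - y/6)
M(K) = K*(⅓ - K) (M(K) = (-⅔ - ⅓*(-3) - K)*K = (-⅔ + 1 - K)*K = (⅓ - K)*K = K*(⅓ - K))
67 + M(-11)*58 = 67 - 11*(⅓ - 1*(-11))*58 = 67 - 11*(⅓ + 11)*58 = 67 - 11*34/3*58 = 67 - 374/3*58 = 67 - 21692/3 = -21491/3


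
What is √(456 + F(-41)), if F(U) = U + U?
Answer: √374 ≈ 19.339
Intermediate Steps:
F(U) = 2*U
√(456 + F(-41)) = √(456 + 2*(-41)) = √(456 - 82) = √374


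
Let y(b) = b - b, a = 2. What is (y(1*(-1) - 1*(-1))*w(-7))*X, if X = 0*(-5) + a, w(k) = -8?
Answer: 0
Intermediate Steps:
y(b) = 0
X = 2 (X = 0*(-5) + 2 = 0 + 2 = 2)
(y(1*(-1) - 1*(-1))*w(-7))*X = (0*(-8))*2 = 0*2 = 0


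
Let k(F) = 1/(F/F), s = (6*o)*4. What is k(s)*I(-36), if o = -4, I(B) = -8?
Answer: -8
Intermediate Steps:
s = -96 (s = (6*(-4))*4 = -24*4 = -96)
k(F) = 1 (k(F) = 1/1 = 1)
k(s)*I(-36) = 1*(-8) = -8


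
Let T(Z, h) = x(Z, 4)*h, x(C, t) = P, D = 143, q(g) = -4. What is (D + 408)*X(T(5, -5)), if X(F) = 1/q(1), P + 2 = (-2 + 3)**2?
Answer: -551/4 ≈ -137.75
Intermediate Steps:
P = -1 (P = -2 + (-2 + 3)**2 = -2 + 1**2 = -2 + 1 = -1)
x(C, t) = -1
T(Z, h) = -h
X(F) = -1/4 (X(F) = 1/(-4) = -1/4)
(D + 408)*X(T(5, -5)) = (143 + 408)*(-1/4) = 551*(-1/4) = -551/4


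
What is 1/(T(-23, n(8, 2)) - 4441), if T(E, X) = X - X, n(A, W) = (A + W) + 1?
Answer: -1/4441 ≈ -0.00022517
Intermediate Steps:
n(A, W) = 1 + A + W
T(E, X) = 0
1/(T(-23, n(8, 2)) - 4441) = 1/(0 - 4441) = 1/(-4441) = -1/4441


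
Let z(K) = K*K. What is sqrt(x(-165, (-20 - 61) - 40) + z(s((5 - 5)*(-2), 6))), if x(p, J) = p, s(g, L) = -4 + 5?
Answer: 2*I*sqrt(41) ≈ 12.806*I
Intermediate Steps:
s(g, L) = 1
z(K) = K**2
sqrt(x(-165, (-20 - 61) - 40) + z(s((5 - 5)*(-2), 6))) = sqrt(-165 + 1**2) = sqrt(-165 + 1) = sqrt(-164) = 2*I*sqrt(41)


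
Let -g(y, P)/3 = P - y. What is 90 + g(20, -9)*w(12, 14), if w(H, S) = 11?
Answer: 1047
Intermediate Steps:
g(y, P) = -3*P + 3*y (g(y, P) = -3*(P - y) = -3*P + 3*y)
90 + g(20, -9)*w(12, 14) = 90 + (-3*(-9) + 3*20)*11 = 90 + (27 + 60)*11 = 90 + 87*11 = 90 + 957 = 1047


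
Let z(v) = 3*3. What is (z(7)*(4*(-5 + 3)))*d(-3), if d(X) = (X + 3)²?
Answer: 0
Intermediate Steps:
d(X) = (3 + X)²
z(v) = 9
(z(7)*(4*(-5 + 3)))*d(-3) = (9*(4*(-5 + 3)))*(3 - 3)² = (9*(4*(-2)))*0² = (9*(-8))*0 = -72*0 = 0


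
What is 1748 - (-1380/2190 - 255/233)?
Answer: 29761065/17009 ≈ 1749.7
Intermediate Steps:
1748 - (-1380/2190 - 255/233) = 1748 - (-1380*1/2190 - 255*1/233) = 1748 - (-46/73 - 255/233) = 1748 - 1*(-29333/17009) = 1748 + 29333/17009 = 29761065/17009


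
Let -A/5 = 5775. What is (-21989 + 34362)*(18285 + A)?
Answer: -131030070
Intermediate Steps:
A = -28875 (A = -5*5775 = -28875)
(-21989 + 34362)*(18285 + A) = (-21989 + 34362)*(18285 - 28875) = 12373*(-10590) = -131030070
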